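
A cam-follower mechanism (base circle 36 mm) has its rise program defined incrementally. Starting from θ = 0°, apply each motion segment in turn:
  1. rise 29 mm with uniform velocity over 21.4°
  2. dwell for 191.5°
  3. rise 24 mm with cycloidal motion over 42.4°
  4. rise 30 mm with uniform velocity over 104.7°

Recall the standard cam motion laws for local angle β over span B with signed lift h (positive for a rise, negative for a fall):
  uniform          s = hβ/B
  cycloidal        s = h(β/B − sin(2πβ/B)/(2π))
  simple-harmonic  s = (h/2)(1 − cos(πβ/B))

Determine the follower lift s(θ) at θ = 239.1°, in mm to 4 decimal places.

seg 1 [0°–21.4°] uniform, h=29: full span → s += 29 → s = 29.0000
seg 2 [21.4°–212.9°] dwell: s stays 29.0000
seg 3 [212.9°–255.3°] cycloidal, h=24: θ=239.1° here. β=26.2, B=42.4. 24·(0.6179 − sin(2π·0.6179)/(2π)) = 17.4084 → s = 46.4084

46.4084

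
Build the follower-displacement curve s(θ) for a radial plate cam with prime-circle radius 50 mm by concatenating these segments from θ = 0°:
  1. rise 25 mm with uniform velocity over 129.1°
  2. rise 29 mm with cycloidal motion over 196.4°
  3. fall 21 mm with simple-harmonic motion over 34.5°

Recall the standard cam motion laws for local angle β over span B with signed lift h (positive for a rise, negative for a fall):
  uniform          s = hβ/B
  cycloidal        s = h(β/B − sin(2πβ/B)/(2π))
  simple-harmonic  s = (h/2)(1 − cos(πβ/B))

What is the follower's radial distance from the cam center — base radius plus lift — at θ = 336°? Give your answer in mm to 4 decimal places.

seg 1 [0°–129.1°] uniform, h=25: full span → s += 25 → s = 25.0000
seg 2 [129.1°–325.5°] cycloidal, h=29: full span → s += 29 → s = 54.0000
seg 3 [325.5°–360°] simple-harmonic, h=-21: θ=336° here. β=10.5, B=34.5. -21/2·(1 − cos(π·0.3043)) = -4.4449 → s = 49.5551
radial distance = base radius + s = 50 + 49.5551 = 99.5551

99.5551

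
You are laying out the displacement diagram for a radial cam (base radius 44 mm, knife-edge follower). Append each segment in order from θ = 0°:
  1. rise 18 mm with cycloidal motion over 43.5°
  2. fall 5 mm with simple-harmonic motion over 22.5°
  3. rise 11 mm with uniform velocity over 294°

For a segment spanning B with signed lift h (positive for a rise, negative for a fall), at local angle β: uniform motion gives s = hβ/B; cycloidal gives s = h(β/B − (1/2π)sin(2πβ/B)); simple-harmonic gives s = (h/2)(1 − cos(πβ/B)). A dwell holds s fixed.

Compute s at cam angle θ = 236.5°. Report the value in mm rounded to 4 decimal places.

seg 1 [0°–43.5°] cycloidal, h=18: full span → s += 18 → s = 18.0000
seg 2 [43.5°–66°] simple-harmonic, h=-5: full span → s += -5 → s = 13.0000
seg 3 [66°–360°] uniform, h=11: θ=236.5° here. β=170.5, B=294. 11·170.5/294 = 6.3793 → s = 19.3793

19.3793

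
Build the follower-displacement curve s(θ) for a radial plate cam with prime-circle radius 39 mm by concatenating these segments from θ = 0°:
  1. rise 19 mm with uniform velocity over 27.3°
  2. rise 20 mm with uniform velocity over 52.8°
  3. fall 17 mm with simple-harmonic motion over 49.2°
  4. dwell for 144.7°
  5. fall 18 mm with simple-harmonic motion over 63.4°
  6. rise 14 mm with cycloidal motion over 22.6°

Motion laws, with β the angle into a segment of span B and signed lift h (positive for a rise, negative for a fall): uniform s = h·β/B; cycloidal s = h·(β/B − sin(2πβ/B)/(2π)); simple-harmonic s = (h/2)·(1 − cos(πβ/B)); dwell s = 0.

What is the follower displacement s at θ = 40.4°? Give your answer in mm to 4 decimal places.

seg 1 [0°–27.3°] uniform, h=19: full span → s += 19 → s = 19.0000
seg 2 [27.3°–80.1°] uniform, h=20: θ=40.4° here. β=13.1, B=52.8. 20·13.1/52.8 = 4.9621 → s = 23.9621

23.9621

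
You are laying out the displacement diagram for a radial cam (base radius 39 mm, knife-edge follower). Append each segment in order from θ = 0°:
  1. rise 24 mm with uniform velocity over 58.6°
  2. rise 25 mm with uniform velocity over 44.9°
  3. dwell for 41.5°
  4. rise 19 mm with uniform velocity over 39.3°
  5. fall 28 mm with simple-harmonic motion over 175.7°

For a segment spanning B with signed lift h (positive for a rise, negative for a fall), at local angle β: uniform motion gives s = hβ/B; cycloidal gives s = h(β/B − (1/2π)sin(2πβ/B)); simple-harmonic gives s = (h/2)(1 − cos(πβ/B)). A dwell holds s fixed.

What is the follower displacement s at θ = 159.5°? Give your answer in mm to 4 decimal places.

seg 1 [0°–58.6°] uniform, h=24: full span → s += 24 → s = 24.0000
seg 2 [58.6°–103.5°] uniform, h=25: full span → s += 25 → s = 49.0000
seg 3 [103.5°–145°] dwell: s stays 49.0000
seg 4 [145°–184.3°] uniform, h=19: θ=159.5° here. β=14.5, B=39.3. 19·14.5/39.3 = 7.0102 → s = 56.0102

56.0102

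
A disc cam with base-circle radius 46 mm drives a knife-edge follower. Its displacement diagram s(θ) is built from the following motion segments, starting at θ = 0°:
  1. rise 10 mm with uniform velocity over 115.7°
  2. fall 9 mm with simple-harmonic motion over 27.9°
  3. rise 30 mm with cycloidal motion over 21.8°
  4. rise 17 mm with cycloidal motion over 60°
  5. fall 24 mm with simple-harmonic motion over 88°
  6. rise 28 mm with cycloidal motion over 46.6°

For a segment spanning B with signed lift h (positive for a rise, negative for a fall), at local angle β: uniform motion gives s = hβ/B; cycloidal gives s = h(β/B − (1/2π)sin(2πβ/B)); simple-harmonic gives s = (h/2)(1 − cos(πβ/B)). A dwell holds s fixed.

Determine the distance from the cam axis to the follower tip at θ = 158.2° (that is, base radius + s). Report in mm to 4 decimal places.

seg 1 [0°–115.7°] uniform, h=10: full span → s += 10 → s = 10.0000
seg 2 [115.7°–143.6°] simple-harmonic, h=-9: full span → s += -9 → s = 1.0000
seg 3 [143.6°–165.4°] cycloidal, h=30: θ=158.2° here. β=14.6, B=21.8. 30·(0.6697 − sin(2π·0.6697)/(2π)) = 24.2718 → s = 25.2718
radial distance = base radius + s = 46 + 25.2718 = 71.2718

71.2718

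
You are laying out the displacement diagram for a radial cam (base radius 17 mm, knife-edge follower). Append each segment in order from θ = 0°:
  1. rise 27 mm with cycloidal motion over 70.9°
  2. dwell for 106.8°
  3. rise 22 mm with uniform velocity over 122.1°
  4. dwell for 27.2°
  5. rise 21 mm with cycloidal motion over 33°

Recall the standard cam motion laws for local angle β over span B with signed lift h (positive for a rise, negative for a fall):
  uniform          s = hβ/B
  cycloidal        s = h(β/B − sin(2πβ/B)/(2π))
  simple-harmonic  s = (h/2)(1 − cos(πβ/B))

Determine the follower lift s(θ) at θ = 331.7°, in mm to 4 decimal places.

seg 1 [0°–70.9°] cycloidal, h=27: full span → s += 27 → s = 27.0000
seg 2 [70.9°–177.7°] dwell: s stays 27.0000
seg 3 [177.7°–299.8°] uniform, h=22: full span → s += 22 → s = 49.0000
seg 4 [299.8°–327°] dwell: s stays 49.0000
seg 5 [327°–360°] cycloidal, h=21: θ=331.7° here. β=4.7, B=33. 21·(0.1424 − sin(2π·0.1424)/(2π)) = 0.3835 → s = 49.3835

49.3835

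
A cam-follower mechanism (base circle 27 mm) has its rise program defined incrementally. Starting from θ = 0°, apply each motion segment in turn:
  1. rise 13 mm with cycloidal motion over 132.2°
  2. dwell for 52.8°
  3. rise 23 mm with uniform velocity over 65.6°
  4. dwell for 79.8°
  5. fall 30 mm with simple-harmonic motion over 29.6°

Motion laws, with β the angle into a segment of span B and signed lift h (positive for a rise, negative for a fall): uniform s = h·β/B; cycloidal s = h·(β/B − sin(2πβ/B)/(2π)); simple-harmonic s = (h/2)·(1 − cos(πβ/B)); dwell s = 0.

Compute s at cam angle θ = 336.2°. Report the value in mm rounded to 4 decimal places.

seg 1 [0°–132.2°] cycloidal, h=13: full span → s += 13 → s = 13.0000
seg 2 [132.2°–185°] dwell: s stays 13.0000
seg 3 [185°–250.6°] uniform, h=23: full span → s += 23 → s = 36.0000
seg 4 [250.6°–330.4°] dwell: s stays 36.0000
seg 5 [330.4°–360°] simple-harmonic, h=-30: θ=336.2° here. β=5.8, B=29.6. -30/2·(1 − cos(π·0.1959)) = -2.7534 → s = 33.2466

33.2466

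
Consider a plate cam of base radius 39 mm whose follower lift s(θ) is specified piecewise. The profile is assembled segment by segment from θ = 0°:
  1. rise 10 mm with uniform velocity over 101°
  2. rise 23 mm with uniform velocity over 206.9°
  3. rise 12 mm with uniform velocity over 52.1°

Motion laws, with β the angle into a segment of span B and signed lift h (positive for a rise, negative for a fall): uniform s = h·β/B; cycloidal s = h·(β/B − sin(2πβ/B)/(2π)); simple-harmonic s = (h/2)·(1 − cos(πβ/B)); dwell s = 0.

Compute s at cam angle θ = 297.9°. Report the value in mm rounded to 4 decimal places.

seg 1 [0°–101°] uniform, h=10: full span → s += 10 → s = 10.0000
seg 2 [101°–307.9°] uniform, h=23: θ=297.9° here. β=196.9, B=206.9. 23·196.9/206.9 = 21.8884 → s = 31.8884

31.8884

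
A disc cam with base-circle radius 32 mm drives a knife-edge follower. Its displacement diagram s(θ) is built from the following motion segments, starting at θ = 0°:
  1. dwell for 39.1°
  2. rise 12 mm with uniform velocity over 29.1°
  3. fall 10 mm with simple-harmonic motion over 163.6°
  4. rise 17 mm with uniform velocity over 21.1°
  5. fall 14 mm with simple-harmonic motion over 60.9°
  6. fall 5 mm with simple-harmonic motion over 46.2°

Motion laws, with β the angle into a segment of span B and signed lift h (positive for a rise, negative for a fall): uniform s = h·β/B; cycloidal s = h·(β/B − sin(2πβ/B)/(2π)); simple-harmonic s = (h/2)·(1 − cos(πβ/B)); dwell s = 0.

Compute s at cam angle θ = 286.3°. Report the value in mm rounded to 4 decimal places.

seg 1 [0°–39.1°] dwell: s stays 0.0000
seg 2 [39.1°–68.2°] uniform, h=12: full span → s += 12 → s = 12.0000
seg 3 [68.2°–231.8°] simple-harmonic, h=-10: full span → s += -10 → s = 2.0000
seg 4 [231.8°–252.9°] uniform, h=17: full span → s += 17 → s = 19.0000
seg 5 [252.9°–313.8°] simple-harmonic, h=-14: θ=286.3° here. β=33.4, B=60.9. -14/2·(1 − cos(π·0.5484)) = -8.0611 → s = 10.9389

10.9389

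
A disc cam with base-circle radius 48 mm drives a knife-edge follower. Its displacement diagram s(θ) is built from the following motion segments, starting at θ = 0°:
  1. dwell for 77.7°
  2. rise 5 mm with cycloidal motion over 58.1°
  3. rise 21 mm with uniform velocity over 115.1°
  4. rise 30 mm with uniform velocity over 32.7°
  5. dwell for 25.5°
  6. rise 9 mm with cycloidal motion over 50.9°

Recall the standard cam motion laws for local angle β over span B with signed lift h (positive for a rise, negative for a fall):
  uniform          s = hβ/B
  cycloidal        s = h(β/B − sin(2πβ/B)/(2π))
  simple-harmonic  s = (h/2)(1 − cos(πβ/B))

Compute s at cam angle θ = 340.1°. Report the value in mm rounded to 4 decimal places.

seg 1 [0°–77.7°] dwell: s stays 0.0000
seg 2 [77.7°–135.8°] cycloidal, h=5: full span → s += 5 → s = 5.0000
seg 3 [135.8°–250.9°] uniform, h=21: full span → s += 21 → s = 26.0000
seg 4 [250.9°–283.6°] uniform, h=30: full span → s += 30 → s = 56.0000
seg 5 [283.6°–309.1°] dwell: s stays 56.0000
seg 6 [309.1°–360°] cycloidal, h=9: θ=340.1° here. β=31, B=50.9. 9·(0.6090 − sin(2π·0.6090)/(2π)) = 6.3877 → s = 62.3877

62.3877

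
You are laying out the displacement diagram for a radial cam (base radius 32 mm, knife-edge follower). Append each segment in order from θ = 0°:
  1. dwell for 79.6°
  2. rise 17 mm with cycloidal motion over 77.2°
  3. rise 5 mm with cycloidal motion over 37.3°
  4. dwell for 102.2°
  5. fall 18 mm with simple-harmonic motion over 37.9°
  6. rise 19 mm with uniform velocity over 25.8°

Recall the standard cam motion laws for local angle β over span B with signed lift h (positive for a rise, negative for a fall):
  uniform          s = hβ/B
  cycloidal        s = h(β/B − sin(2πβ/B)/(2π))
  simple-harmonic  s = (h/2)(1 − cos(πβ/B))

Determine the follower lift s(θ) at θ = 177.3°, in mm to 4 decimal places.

seg 1 [0°–79.6°] dwell: s stays 0.0000
seg 2 [79.6°–156.8°] cycloidal, h=17: full span → s += 17 → s = 17.0000
seg 3 [156.8°–194.1°] cycloidal, h=5: θ=177.3° here. β=20.5, B=37.3. 5·(0.5496 − sin(2π·0.5496)/(2π)) = 2.9920 → s = 19.9920

19.9920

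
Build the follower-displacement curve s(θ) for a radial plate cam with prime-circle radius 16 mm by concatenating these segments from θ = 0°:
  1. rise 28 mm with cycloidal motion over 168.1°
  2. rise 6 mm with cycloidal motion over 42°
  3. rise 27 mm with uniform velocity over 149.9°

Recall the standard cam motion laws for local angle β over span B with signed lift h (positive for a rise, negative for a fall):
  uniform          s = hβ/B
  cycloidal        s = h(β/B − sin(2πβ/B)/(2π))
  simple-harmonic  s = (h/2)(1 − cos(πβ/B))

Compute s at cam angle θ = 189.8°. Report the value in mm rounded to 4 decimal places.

seg 1 [0°–168.1°] cycloidal, h=28: full span → s += 28 → s = 28.0000
seg 2 [168.1°–210.1°] cycloidal, h=6: θ=189.8° here. β=21.7, B=42. 6·(0.5167 − sin(2π·0.5167)/(2π)) = 3.1998 → s = 31.1998

31.1998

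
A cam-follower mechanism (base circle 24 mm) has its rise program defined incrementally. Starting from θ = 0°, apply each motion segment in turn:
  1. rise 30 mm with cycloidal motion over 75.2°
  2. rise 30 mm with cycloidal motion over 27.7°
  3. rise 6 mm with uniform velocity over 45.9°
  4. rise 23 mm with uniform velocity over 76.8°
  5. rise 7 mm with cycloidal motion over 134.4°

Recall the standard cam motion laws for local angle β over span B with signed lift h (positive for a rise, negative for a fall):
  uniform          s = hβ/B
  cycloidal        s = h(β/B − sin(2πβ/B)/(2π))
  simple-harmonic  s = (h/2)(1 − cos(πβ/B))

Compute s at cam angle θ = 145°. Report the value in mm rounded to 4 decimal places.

seg 1 [0°–75.2°] cycloidal, h=30: full span → s += 30 → s = 30.0000
seg 2 [75.2°–102.9°] cycloidal, h=30: full span → s += 30 → s = 60.0000
seg 3 [102.9°–148.8°] uniform, h=6: θ=145° here. β=42.1, B=45.9. 6·42.1/45.9 = 5.5033 → s = 65.5033

65.5033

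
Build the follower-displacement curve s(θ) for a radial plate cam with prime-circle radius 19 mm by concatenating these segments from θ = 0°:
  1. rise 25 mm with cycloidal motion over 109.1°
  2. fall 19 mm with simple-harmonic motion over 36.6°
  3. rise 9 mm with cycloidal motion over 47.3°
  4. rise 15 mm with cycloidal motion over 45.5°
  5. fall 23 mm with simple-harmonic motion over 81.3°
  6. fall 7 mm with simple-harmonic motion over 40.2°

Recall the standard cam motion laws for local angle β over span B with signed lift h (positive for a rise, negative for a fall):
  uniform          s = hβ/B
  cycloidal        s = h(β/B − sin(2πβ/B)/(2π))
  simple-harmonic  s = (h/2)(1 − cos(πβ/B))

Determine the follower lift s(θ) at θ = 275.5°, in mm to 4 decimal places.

seg 1 [0°–109.1°] cycloidal, h=25: full span → s += 25 → s = 25.0000
seg 2 [109.1°–145.7°] simple-harmonic, h=-19: full span → s += -19 → s = 6.0000
seg 3 [145.7°–193°] cycloidal, h=9: full span → s += 9 → s = 15.0000
seg 4 [193°–238.5°] cycloidal, h=15: full span → s += 15 → s = 30.0000
seg 5 [238.5°–319.8°] simple-harmonic, h=-23: θ=275.5° here. β=37, B=81.3. -23/2·(1 − cos(π·0.4551)) = -9.8834 → s = 20.1166

20.1166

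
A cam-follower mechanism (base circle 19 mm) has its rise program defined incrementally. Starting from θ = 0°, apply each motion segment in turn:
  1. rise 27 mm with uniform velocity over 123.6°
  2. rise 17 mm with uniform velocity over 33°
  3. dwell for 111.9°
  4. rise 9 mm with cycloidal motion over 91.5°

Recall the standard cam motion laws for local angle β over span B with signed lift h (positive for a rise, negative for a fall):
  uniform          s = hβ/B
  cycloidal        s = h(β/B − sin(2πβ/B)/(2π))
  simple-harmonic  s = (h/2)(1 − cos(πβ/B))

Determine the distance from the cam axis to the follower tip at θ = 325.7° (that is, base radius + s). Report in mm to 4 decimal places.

seg 1 [0°–123.6°] uniform, h=27: full span → s += 27 → s = 27.0000
seg 2 [123.6°–156.6°] uniform, h=17: full span → s += 17 → s = 44.0000
seg 3 [156.6°–268.5°] dwell: s stays 44.0000
seg 4 [268.5°–360°] cycloidal, h=9: θ=325.7° here. β=57.2, B=91.5. 9·(0.6251 − sin(2π·0.6251)/(2π)) = 6.6400 → s = 50.6400
radial distance = base radius + s = 19 + 50.6400 = 69.6400

69.6400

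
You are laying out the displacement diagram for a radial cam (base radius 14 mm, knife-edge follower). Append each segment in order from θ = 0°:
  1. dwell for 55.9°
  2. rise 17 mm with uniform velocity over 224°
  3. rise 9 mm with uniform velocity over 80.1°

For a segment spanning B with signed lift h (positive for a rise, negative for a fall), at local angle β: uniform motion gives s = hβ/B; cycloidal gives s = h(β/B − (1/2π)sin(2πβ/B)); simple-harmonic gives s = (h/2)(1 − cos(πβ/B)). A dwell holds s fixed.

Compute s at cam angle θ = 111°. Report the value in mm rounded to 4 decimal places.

seg 1 [0°–55.9°] dwell: s stays 0.0000
seg 2 [55.9°–279.9°] uniform, h=17: θ=111° here. β=55.1, B=224. 17·55.1/224 = 4.1817 → s = 4.1817

4.1817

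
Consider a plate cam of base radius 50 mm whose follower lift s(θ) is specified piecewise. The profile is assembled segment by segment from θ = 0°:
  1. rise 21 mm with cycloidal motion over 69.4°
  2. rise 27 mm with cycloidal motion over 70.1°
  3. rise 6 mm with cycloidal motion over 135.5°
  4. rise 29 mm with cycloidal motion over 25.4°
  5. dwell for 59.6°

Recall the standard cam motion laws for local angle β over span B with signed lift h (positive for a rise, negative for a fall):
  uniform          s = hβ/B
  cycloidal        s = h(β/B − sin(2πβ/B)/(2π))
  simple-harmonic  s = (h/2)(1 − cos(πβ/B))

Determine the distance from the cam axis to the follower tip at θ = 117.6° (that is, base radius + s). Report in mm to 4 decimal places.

seg 1 [0°–69.4°] cycloidal, h=21: full span → s += 21 → s = 21.0000
seg 2 [69.4°–139.5°] cycloidal, h=27: θ=117.6° here. β=48.2, B=70.1. 27·(0.6876 − sin(2π·0.6876)/(2π)) = 22.5359 → s = 43.5359
radial distance = base radius + s = 50 + 43.5359 = 93.5359

93.5359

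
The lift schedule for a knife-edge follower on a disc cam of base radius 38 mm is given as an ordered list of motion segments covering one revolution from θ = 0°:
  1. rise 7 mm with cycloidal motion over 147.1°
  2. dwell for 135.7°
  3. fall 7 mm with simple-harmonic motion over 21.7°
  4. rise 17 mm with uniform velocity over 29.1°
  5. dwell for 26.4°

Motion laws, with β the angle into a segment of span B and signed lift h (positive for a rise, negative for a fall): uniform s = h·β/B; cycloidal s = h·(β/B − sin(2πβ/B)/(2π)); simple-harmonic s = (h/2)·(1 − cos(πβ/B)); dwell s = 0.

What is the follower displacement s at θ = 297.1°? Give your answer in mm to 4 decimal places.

seg 1 [0°–147.1°] cycloidal, h=7: full span → s += 7 → s = 7.0000
seg 2 [147.1°–282.8°] dwell: s stays 7.0000
seg 3 [282.8°–304.5°] simple-harmonic, h=-7: θ=297.1° here. β=14.3, B=21.7. -7/2·(1 − cos(π·0.6590)) = -5.1764 → s = 1.8236

1.8236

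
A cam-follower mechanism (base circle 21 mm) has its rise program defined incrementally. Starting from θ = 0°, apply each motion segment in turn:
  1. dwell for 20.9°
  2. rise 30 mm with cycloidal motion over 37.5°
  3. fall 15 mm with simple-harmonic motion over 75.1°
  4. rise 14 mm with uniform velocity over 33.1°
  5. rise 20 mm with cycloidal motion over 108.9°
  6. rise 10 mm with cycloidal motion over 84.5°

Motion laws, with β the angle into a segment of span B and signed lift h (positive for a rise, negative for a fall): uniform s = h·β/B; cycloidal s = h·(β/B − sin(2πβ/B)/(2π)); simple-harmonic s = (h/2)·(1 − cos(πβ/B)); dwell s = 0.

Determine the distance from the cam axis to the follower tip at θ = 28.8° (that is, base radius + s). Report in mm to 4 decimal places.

seg 1 [0°–20.9°] dwell: s stays 0.0000
seg 2 [20.9°–58.4°] cycloidal, h=30: θ=28.8° here. β=7.9, B=37.5. 30·(0.2107 − sin(2π·0.2107)/(2π)) = 1.6904 → s = 1.6904
radial distance = base radius + s = 21 + 1.6904 = 22.6904

22.6904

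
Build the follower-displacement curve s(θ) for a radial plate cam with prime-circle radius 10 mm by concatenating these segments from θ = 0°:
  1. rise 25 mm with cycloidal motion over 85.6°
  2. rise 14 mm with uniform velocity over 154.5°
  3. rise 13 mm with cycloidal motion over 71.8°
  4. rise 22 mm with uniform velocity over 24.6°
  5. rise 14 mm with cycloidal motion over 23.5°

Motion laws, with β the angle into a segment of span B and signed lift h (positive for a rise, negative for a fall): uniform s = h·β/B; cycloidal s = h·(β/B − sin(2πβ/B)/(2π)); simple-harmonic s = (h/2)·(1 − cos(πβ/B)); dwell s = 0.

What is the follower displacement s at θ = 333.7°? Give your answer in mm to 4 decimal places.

seg 1 [0°–85.6°] cycloidal, h=25: full span → s += 25 → s = 25.0000
seg 2 [85.6°–240.1°] uniform, h=14: full span → s += 14 → s = 39.0000
seg 3 [240.1°–311.9°] cycloidal, h=13: full span → s += 13 → s = 52.0000
seg 4 [311.9°–336.5°] uniform, h=22: θ=333.7° here. β=21.8, B=24.6. 22·21.8/24.6 = 19.4959 → s = 71.4959

71.4959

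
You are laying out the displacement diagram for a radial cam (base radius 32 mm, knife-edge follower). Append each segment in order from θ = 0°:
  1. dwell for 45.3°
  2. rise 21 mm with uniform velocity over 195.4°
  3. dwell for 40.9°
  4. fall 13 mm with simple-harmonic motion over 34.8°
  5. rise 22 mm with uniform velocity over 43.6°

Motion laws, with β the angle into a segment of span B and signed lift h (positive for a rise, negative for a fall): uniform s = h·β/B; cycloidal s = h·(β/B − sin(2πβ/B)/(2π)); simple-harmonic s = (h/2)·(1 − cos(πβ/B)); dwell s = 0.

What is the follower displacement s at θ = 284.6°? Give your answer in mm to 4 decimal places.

seg 1 [0°–45.3°] dwell: s stays 0.0000
seg 2 [45.3°–240.7°] uniform, h=21: full span → s += 21 → s = 21.0000
seg 3 [240.7°–281.6°] dwell: s stays 21.0000
seg 4 [281.6°–316.4°] simple-harmonic, h=-13: θ=284.6° here. β=3, B=34.8. -13/2·(1 − cos(π·0.0862)) = -0.2369 → s = 20.7631

20.7631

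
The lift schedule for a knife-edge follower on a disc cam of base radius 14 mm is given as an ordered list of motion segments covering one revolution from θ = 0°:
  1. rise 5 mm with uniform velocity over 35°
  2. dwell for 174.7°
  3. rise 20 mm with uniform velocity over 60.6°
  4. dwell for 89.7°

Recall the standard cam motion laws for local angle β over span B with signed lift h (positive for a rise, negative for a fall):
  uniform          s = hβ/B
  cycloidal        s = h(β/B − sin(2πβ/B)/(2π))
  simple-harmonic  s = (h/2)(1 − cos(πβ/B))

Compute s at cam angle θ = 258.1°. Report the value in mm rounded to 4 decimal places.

seg 1 [0°–35°] uniform, h=5: full span → s += 5 → s = 5.0000
seg 2 [35°–209.7°] dwell: s stays 5.0000
seg 3 [209.7°–270.3°] uniform, h=20: θ=258.1° here. β=48.4, B=60.6. 20·48.4/60.6 = 15.9736 → s = 20.9736

20.9736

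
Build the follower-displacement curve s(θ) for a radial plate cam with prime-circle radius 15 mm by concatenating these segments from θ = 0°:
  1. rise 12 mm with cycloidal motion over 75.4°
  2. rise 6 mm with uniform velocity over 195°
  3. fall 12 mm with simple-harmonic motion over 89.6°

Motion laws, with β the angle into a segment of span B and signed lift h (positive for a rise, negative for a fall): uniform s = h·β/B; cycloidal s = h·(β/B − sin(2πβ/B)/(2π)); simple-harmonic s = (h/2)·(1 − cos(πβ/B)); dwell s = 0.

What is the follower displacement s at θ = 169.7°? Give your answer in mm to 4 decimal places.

seg 1 [0°–75.4°] cycloidal, h=12: full span → s += 12 → s = 12.0000
seg 2 [75.4°–270.4°] uniform, h=6: θ=169.7° here. β=94.3, B=195. 6·94.3/195 = 2.9015 → s = 14.9015

14.9015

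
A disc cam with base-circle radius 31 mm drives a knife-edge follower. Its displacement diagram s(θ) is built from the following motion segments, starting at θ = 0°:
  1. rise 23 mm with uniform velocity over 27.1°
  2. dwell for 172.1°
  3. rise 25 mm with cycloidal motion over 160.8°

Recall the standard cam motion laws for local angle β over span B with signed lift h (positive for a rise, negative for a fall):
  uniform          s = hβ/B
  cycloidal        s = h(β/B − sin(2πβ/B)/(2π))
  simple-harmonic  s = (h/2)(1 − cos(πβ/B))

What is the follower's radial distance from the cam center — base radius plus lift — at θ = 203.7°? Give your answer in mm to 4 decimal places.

seg 1 [0°–27.1°] uniform, h=23: full span → s += 23 → s = 23.0000
seg 2 [27.1°–199.2°] dwell: s stays 23.0000
seg 3 [199.2°–360°] cycloidal, h=25: θ=203.7° here. β=4.5, B=160.8. 25·(0.0280 − sin(2π·0.0280)/(2π)) = 0.0036 → s = 23.0036
radial distance = base radius + s = 31 + 23.0036 = 54.0036

54.0036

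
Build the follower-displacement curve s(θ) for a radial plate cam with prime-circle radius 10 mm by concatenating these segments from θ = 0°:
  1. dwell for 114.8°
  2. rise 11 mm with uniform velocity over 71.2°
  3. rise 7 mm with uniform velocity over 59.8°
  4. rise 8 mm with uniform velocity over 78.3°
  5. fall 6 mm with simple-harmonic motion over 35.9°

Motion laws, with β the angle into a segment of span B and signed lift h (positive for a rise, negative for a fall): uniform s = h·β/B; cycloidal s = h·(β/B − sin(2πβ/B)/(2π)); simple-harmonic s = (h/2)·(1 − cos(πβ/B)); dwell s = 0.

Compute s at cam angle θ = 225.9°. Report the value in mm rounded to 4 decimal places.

seg 1 [0°–114.8°] dwell: s stays 0.0000
seg 2 [114.8°–186°] uniform, h=11: full span → s += 11 → s = 11.0000
seg 3 [186°–245.8°] uniform, h=7: θ=225.9° here. β=39.9, B=59.8. 7·39.9/59.8 = 4.6706 → s = 15.6706

15.6706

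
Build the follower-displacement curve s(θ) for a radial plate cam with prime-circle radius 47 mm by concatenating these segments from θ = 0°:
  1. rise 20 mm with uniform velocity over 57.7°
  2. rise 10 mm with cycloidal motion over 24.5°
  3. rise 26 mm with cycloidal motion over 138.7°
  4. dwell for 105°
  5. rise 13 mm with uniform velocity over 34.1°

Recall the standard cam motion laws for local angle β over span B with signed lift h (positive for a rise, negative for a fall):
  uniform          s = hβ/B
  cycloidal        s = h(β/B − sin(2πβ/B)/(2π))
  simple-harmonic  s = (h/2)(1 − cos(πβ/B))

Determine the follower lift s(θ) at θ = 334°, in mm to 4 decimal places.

seg 1 [0°–57.7°] uniform, h=20: full span → s += 20 → s = 20.0000
seg 2 [57.7°–82.2°] cycloidal, h=10: full span → s += 10 → s = 30.0000
seg 3 [82.2°–220.9°] cycloidal, h=26: full span → s += 26 → s = 56.0000
seg 4 [220.9°–325.9°] dwell: s stays 56.0000
seg 5 [325.9°–360°] uniform, h=13: θ=334° here. β=8.1, B=34.1. 13·8.1/34.1 = 3.0880 → s = 59.0880

59.0880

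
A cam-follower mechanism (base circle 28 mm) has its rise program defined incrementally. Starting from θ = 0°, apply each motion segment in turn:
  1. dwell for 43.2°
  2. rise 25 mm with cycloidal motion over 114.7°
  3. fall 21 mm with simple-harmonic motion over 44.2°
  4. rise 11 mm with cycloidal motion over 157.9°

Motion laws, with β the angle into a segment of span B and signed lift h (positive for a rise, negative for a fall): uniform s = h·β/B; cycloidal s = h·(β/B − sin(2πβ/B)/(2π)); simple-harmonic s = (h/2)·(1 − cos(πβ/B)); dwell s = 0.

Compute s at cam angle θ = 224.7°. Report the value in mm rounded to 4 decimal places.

seg 1 [0°–43.2°] dwell: s stays 0.0000
seg 2 [43.2°–157.9°] cycloidal, h=25: full span → s += 25 → s = 25.0000
seg 3 [157.9°–202.1°] simple-harmonic, h=-21: full span → s += -21 → s = 4.0000
seg 4 [202.1°–360°] cycloidal, h=11: θ=224.7° here. β=22.6, B=157.9. 11·(0.1431 − sin(2π·0.1431)/(2π)) = 0.2038 → s = 4.2038

4.2038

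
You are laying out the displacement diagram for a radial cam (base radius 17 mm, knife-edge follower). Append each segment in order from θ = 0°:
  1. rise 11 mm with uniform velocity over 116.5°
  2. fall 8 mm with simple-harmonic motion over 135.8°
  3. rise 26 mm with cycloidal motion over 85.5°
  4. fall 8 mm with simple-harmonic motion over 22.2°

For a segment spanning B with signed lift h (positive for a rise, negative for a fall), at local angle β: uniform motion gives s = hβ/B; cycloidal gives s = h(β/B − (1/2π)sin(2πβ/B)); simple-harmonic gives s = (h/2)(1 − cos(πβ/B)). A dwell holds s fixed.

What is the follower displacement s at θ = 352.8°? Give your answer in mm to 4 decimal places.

seg 1 [0°–116.5°] uniform, h=11: full span → s += 11 → s = 11.0000
seg 2 [116.5°–252.3°] simple-harmonic, h=-8: full span → s += -8 → s = 3.0000
seg 3 [252.3°–337.8°] cycloidal, h=26: full span → s += 26 → s = 29.0000
seg 4 [337.8°–360°] simple-harmonic, h=-8: θ=352.8° here. β=15, B=22.2. -8/2·(1 − cos(π·0.6757)) = -6.0972 → s = 22.9028

22.9028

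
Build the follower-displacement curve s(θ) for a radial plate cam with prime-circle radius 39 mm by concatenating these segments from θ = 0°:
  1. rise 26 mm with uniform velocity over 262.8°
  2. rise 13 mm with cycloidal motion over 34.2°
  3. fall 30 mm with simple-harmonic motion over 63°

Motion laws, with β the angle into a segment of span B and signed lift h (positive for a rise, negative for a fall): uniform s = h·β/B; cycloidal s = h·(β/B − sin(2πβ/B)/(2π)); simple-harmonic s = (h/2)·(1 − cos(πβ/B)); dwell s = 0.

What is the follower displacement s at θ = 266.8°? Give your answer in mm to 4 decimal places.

seg 1 [0°–262.8°] uniform, h=26: full span → s += 26 → s = 26.0000
seg 2 [262.8°–297°] cycloidal, h=13: θ=266.8° here. β=4, B=34.2. 13·(0.1170 − sin(2π·0.1170)/(2π)) = 0.1332 → s = 26.1332

26.1332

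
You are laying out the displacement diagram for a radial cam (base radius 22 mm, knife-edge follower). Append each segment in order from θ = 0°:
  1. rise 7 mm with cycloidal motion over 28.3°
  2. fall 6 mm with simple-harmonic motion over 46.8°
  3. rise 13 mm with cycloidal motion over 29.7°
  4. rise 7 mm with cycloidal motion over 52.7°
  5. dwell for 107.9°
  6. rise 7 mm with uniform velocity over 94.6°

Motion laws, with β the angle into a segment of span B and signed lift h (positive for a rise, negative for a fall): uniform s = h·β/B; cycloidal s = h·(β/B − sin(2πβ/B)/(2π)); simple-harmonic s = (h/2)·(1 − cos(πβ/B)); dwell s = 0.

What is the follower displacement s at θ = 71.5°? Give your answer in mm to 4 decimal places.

seg 1 [0°–28.3°] cycloidal, h=7: full span → s += 7 → s = 7.0000
seg 2 [28.3°–75.1°] simple-harmonic, h=-6: θ=71.5° here. β=43.2, B=46.8. -6/2·(1 − cos(π·0.9231)) = -5.9128 → s = 1.0872

1.0872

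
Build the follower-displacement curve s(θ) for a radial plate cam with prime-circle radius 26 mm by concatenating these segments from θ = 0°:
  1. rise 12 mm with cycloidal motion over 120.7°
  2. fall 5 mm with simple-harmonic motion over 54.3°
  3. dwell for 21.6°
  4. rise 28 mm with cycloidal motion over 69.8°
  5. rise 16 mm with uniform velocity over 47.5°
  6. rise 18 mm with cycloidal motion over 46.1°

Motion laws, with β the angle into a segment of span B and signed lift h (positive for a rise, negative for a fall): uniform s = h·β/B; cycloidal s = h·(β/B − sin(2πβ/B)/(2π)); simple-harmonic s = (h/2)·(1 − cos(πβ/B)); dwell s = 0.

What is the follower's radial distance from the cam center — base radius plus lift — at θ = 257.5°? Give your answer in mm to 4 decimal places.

seg 1 [0°–120.7°] cycloidal, h=12: full span → s += 12 → s = 12.0000
seg 2 [120.7°–175°] simple-harmonic, h=-5: full span → s += -5 → s = 7.0000
seg 3 [175°–196.6°] dwell: s stays 7.0000
seg 4 [196.6°–266.4°] cycloidal, h=28: θ=257.5° here. β=60.9, B=69.8. 28·(0.8725 − sin(2π·0.8725)/(2π)) = 27.6302 → s = 34.6302
radial distance = base radius + s = 26 + 34.6302 = 60.6302

60.6302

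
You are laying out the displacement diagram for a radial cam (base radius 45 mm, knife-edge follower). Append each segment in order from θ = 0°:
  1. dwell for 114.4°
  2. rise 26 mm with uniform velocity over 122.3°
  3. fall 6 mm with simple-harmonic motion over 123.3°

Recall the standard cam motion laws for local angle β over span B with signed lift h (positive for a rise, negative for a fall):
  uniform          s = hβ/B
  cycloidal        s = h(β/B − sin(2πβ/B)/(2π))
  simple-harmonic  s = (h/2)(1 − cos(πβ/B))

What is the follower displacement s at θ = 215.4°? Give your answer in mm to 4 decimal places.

seg 1 [0°–114.4°] dwell: s stays 0.0000
seg 2 [114.4°–236.7°] uniform, h=26: θ=215.4° here. β=101, B=122.3. 26·101/122.3 = 21.4718 → s = 21.4718

21.4718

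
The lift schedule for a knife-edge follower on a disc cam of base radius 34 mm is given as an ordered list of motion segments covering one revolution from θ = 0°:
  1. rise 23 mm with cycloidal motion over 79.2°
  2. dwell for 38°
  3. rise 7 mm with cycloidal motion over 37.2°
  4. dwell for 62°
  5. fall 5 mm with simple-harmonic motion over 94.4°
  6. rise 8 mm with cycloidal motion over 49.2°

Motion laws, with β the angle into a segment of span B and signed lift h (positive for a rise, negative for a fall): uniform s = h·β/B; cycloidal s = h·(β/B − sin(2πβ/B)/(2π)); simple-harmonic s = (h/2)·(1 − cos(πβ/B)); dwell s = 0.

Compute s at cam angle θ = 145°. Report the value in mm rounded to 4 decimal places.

seg 1 [0°–79.2°] cycloidal, h=23: full span → s += 23 → s = 23.0000
seg 2 [79.2°–117.2°] dwell: s stays 23.0000
seg 3 [117.2°–154.4°] cycloidal, h=7: θ=145° here. β=27.8, B=37.2. 7·(0.7473 − sin(2π·0.7473)/(2π)) = 6.3451 → s = 29.3451

29.3451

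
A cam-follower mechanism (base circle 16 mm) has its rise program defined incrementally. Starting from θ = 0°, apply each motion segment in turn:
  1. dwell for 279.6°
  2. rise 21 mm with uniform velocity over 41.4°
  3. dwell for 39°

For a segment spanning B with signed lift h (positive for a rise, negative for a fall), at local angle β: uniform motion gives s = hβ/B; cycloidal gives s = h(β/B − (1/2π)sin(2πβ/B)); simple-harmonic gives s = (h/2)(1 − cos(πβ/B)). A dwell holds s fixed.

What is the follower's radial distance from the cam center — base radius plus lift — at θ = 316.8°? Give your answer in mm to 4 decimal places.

seg 1 [0°–279.6°] dwell: s stays 0.0000
seg 2 [279.6°–321°] uniform, h=21: θ=316.8° here. β=37.2, B=41.4. 21·37.2/41.4 = 18.8696 → s = 18.8696
radial distance = base radius + s = 16 + 18.8696 = 34.8696

34.8696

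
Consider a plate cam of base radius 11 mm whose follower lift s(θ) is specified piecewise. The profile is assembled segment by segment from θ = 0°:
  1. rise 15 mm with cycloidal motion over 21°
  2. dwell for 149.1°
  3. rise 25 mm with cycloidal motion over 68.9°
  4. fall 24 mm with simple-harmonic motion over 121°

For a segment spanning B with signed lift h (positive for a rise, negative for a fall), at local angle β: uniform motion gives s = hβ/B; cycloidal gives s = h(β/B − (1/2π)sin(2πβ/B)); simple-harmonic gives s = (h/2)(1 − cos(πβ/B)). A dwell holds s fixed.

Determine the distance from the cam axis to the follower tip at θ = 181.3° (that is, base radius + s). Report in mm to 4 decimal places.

seg 1 [0°–21°] cycloidal, h=15: full span → s += 15 → s = 15.0000
seg 2 [21°–170.1°] dwell: s stays 15.0000
seg 3 [170.1°–239°] cycloidal, h=25: θ=181.3° here. β=11.2, B=68.9. 25·(0.1626 − sin(2π·0.1626)/(2π)) = 0.6706 → s = 15.6706
radial distance = base radius + s = 11 + 15.6706 = 26.6706

26.6706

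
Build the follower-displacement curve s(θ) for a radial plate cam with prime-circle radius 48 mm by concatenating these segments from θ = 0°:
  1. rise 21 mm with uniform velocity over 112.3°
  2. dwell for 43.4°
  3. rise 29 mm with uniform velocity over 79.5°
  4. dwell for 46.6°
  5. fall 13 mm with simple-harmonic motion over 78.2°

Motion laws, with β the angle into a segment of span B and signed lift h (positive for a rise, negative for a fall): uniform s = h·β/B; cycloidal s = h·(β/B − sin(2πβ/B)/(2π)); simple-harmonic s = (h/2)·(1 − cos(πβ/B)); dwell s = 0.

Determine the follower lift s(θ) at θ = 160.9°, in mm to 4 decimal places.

seg 1 [0°–112.3°] uniform, h=21: full span → s += 21 → s = 21.0000
seg 2 [112.3°–155.7°] dwell: s stays 21.0000
seg 3 [155.7°–235.2°] uniform, h=29: θ=160.9° here. β=5.2, B=79.5. 29·5.2/79.5 = 1.8969 → s = 22.8969

22.8969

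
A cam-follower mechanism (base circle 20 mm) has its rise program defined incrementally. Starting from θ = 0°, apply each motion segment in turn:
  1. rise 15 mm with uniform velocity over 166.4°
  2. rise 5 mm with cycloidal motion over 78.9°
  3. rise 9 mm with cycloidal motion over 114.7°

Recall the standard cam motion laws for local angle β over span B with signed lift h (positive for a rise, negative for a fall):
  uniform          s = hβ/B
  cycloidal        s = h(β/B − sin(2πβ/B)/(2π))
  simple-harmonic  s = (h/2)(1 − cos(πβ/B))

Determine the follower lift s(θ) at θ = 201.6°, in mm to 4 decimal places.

seg 1 [0°–166.4°] uniform, h=15: full span → s += 15 → s = 15.0000
seg 2 [166.4°–245.3°] cycloidal, h=5: θ=201.6° here. β=35.2, B=78.9. 5·(0.4461 − sin(2π·0.4461)/(2π)) = 1.9665 → s = 16.9665

16.9665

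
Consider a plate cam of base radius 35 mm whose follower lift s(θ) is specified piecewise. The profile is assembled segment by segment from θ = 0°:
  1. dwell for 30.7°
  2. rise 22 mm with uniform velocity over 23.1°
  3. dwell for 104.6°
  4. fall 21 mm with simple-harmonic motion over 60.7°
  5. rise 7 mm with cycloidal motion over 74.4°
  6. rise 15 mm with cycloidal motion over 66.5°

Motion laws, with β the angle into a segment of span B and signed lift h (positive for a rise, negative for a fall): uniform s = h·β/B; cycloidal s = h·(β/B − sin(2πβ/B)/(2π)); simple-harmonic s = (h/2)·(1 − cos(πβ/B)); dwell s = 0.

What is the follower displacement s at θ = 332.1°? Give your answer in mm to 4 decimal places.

seg 1 [0°–30.7°] dwell: s stays 0.0000
seg 2 [30.7°–53.8°] uniform, h=22: full span → s += 22 → s = 22.0000
seg 3 [53.8°–158.4°] dwell: s stays 22.0000
seg 4 [158.4°–219.1°] simple-harmonic, h=-21: full span → s += -21 → s = 1.0000
seg 5 [219.1°–293.5°] cycloidal, h=7: full span → s += 7 → s = 8.0000
seg 6 [293.5°–360°] cycloidal, h=15: θ=332.1° here. β=38.6, B=66.5. 15·(0.5805 − sin(2π·0.5805)/(2π)) = 9.8628 → s = 17.8628

17.8628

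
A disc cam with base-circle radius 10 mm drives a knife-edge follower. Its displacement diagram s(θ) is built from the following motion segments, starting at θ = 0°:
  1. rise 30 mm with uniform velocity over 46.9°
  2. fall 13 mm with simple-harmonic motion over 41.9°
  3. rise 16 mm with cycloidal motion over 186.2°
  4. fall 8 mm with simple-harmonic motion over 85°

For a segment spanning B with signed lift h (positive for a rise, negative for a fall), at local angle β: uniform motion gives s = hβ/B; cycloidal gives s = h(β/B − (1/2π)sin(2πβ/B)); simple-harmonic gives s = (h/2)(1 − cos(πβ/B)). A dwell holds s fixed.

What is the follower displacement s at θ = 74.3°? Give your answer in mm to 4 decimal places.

seg 1 [0°–46.9°] uniform, h=30: full span → s += 30 → s = 30.0000
seg 2 [46.9°–88.8°] simple-harmonic, h=-13: θ=74.3° here. β=27.4, B=41.9. -13/2·(1 − cos(π·0.6539)) = -9.5224 → s = 20.4776

20.4776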